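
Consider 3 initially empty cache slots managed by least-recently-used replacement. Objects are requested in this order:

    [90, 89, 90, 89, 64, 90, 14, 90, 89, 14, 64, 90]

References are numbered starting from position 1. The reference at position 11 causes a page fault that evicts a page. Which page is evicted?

pos 1: 90: fault, frames [90]
pos 2: 89: fault, frames [90, 89]
pos 3: 90: hit
pos 4: 89: hit
pos 5: 64: fault, frames [90, 89, 64]
pos 6: 90: hit
pos 7: 14: fault, evict 89, frames [64, 90, 14]
pos 8: 90: hit
pos 9: 89: fault, evict 64, frames [14, 90, 89]
pos 10: 14: hit
pos 11: 64: fault, evict 90, frames [89, 14, 64]
At position 11, page 90 is evicted.

90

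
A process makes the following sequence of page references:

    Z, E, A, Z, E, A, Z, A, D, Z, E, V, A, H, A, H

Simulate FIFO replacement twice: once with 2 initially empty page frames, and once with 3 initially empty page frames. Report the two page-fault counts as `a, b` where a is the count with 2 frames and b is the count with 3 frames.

2 frames: F F F F F F F . F . F F F F . . → 12 faults.
3 frames: F F F . . . . . F F F F F F . . → 9 faults.
9 < 12: adding a frame reduced faults, as is typical.

12, 9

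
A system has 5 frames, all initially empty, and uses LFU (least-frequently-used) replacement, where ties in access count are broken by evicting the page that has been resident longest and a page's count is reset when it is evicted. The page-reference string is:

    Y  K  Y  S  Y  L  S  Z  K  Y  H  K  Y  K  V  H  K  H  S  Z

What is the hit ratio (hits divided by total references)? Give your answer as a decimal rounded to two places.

Y → fault, frames (Y)
K → fault, frames (Y K)
Y → hit
S → fault, frames (Y K S)
Y → hit
L → fault, frames (Y K S L)
S → hit
Z → fault, frames (Y K S L Z)
K → hit
Y → hit
H → fault, evict L, frames (Y K S Z H)
K → hit
Y → hit
K → hit
V → fault, evict Z, frames (Y K S H V)
H → hit
K → hit
H → hit
S → hit
Z → fault, evict V, frames (Y K S H Z)
Hits: 12 of 20 references → 12/20 = 0.6000.

0.60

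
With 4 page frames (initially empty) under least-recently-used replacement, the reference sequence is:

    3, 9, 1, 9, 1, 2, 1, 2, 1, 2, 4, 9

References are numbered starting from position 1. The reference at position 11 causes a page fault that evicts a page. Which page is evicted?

pos 1: 3: miss, frames (3)
pos 2: 9: miss, frames (3 9)
pos 3: 1: miss, frames (3 9 1)
pos 4: 9: hit
pos 5: 1: hit
pos 6: 2: miss, frames (3 9 1 2)
pos 7: 1: hit
pos 8: 2: hit
pos 9: 1: hit
pos 10: 2: hit
pos 11: 4: miss, evict 3, frames (9 1 2 4)
At position 11, page 3 is evicted.

3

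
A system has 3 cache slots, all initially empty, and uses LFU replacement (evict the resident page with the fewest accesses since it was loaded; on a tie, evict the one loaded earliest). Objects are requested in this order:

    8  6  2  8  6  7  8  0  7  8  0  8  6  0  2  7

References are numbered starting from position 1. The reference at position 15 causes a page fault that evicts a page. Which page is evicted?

pos 1: 8 → fault, frames {8}
pos 2: 6 → fault, frames {8,6}
pos 3: 2 → fault, frames {8,6,2}
pos 4: 8 → hit
pos 5: 6 → hit
pos 6: 7 → fault, evict 2, frames {8,6,7}
pos 7: 8 → hit
pos 8: 0 → fault, evict 7, frames {8,6,0}
pos 9: 7 → fault, evict 0, frames {8,6,7}
pos 10: 8 → hit
pos 11: 0 → fault, evict 7, frames {8,6,0}
pos 12: 8 → hit
pos 13: 6 → hit
pos 14: 0 → hit
pos 15: 2 → fault, evict 0, frames {8,6,2}
At position 15, page 0 is evicted.

0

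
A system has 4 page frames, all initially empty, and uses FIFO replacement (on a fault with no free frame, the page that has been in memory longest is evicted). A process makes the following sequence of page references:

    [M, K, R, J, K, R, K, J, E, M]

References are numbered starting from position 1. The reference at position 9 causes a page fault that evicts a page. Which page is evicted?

pos 1: M -> miss, frames {M}
pos 2: K -> miss, frames {M,K}
pos 3: R -> miss, frames {M,K,R}
pos 4: J -> miss, frames {M,K,R,J}
pos 5: K -> hit
pos 6: R -> hit
pos 7: K -> hit
pos 8: J -> hit
pos 9: E -> miss, evict M, frames {K,R,J,E}
At position 9, page M is evicted.

M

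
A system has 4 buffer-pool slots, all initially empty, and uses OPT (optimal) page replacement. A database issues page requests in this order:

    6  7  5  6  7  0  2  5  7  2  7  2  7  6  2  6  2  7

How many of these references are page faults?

5

6: miss, frames (6)
7: miss, frames (6 7)
5: miss, frames (6 7 5)
6: hit
7: hit
0: miss, frames (6 7 5 0)
2: miss, evict 0, frames (6 7 5 2)
5: hit
7: hit
2: hit
7: hit
2: hit
7: hit
6: hit
2: hit
6: hit
2: hit
7: hit
Page faults: 5.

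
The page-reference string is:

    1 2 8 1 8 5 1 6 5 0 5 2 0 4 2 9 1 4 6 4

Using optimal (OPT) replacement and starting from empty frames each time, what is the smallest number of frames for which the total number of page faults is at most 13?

2

f=1: 20 faults
f=2: 11 faults
f=3: 10 faults
f=4: 9 faults
f=5: 8 faults
f=6: 8 faults
f=7: 8 faults
f=8: 8 faults
Smallest f with faults ≤ 13 is 2.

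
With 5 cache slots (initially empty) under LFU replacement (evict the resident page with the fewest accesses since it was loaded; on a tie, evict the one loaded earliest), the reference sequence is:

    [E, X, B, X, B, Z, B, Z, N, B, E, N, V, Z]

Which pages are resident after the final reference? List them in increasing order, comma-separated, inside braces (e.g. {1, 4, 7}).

{B, N, V, X, Z}

E → fault, frames (E)
X → fault, frames (E X)
B → fault, frames (E X B)
X → hit
B → hit
Z → fault, frames (E X B Z)
B → hit
Z → hit
N → fault, frames (E X B Z N)
B → hit
E → hit
N → hit
V → fault, evict E, frames (X B Z N V)
Z → hit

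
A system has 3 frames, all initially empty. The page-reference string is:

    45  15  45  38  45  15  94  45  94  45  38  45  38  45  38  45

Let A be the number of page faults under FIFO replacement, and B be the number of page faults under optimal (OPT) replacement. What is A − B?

Under FIFO: F F . F . . F F . . . . . . . . → 5 faults.
Under OPT: F F . F . . F . . . . . . . . . → 4 faults.
A − B = 5 − 4 = 1.

1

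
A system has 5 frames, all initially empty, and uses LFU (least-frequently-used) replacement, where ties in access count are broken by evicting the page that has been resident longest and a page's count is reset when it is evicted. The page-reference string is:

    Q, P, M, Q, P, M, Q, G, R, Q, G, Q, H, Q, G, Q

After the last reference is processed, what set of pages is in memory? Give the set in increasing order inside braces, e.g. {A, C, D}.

Q → miss, frames (Q)
P → miss, frames (Q P)
M → miss, frames (Q P M)
Q → hit
P → hit
M → hit
Q → hit
G → miss, frames (Q P M G)
R → miss, frames (Q P M G R)
Q → hit
G → hit
Q → hit
H → miss, evict R, frames (Q P M G H)
Q → hit
G → hit
Q → hit

{G, H, M, P, Q}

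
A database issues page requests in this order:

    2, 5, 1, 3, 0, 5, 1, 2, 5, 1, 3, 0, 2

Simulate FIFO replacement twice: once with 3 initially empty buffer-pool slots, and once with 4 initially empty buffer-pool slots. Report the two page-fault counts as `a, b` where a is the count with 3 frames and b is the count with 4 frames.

3 frames: F F F F F F F F . . F F . → 10 faults.
4 frames: F F F F F . . F F F F F F → 11 faults.
11 > 10: adding a frame increased faults — Belady's anomaly.

10, 11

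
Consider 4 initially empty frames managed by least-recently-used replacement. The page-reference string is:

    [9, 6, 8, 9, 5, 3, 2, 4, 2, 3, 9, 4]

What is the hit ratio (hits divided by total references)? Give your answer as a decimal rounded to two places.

9: fault, frames {9}
6: fault, frames {9,6}
8: fault, frames {9,6,8}
9: hit
5: fault, frames {6,8,9,5}
3: fault, evict 6, frames {8,9,5,3}
2: fault, evict 8, frames {9,5,3,2}
4: fault, evict 9, frames {5,3,2,4}
2: hit
3: hit
9: fault, evict 5, frames {4,2,3,9}
4: hit
Hits: 4 of 12 references → 4/12 = 0.3333.

0.33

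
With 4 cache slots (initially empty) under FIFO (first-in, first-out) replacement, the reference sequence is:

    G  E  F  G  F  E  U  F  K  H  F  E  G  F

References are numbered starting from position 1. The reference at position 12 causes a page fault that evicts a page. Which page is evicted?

pos 1: G: miss, frames (G)
pos 2: E: miss, frames (G E)
pos 3: F: miss, frames (G E F)
pos 4: G: hit
pos 5: F: hit
pos 6: E: hit
pos 7: U: miss, frames (G E F U)
pos 8: F: hit
pos 9: K: miss, evict G, frames (E F U K)
pos 10: H: miss, evict E, frames (F U K H)
pos 11: F: hit
pos 12: E: miss, evict F, frames (U K H E)
At position 12, page F is evicted.

F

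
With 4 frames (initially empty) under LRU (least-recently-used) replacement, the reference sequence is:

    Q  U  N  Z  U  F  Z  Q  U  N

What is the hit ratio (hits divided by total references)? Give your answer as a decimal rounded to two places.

Q: miss, frames {Q}
U: miss, frames {Q,U}
N: miss, frames {Q,U,N}
Z: miss, frames {Q,U,N,Z}
U: hit
F: miss, evict Q, frames {N,Z,U,F}
Z: hit
Q: miss, evict N, frames {U,F,Z,Q}
U: hit
N: miss, evict F, frames {Z,Q,U,N}
Hits: 3 of 10 references → 3/10 = 0.3000.

0.30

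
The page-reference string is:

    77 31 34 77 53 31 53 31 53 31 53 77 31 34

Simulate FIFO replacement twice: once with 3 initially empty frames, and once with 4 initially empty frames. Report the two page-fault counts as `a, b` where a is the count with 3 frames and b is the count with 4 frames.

3 frames: F F F . F . . . . . . F F F → 7 faults.
4 frames: F F F . F . . . . . . . . . → 4 faults.
4 < 7: adding a frame reduced faults, as is typical.

7, 4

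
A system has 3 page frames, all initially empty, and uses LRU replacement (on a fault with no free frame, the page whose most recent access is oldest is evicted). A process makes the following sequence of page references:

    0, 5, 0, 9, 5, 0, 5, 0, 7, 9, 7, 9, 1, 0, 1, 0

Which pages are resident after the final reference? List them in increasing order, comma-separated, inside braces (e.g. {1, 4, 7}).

0 -> miss, frames {0}
5 -> miss, frames {0,5}
0 -> hit
9 -> miss, frames {5,0,9}
5 -> hit
0 -> hit
5 -> hit
0 -> hit
7 -> miss, evict 9, frames {5,0,7}
9 -> miss, evict 5, frames {0,7,9}
7 -> hit
9 -> hit
1 -> miss, evict 0, frames {7,9,1}
0 -> miss, evict 7, frames {9,1,0}
1 -> hit
0 -> hit

{0, 1, 9}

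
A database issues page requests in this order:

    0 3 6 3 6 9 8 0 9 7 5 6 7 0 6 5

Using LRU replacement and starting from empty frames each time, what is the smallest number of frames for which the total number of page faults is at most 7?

6

f=1: 16 faults
f=2: 14 faults
f=3: 11 faults
f=4: 10 faults
f=5: 8 faults
f=6: 7 faults
f=7: 7 faults
Smallest f with faults ≤ 7 is 6.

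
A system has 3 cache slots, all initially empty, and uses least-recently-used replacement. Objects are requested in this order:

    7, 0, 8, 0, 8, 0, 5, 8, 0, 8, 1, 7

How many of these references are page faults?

6

7: miss, frames {7}
0: miss, frames {7,0}
8: miss, frames {7,0,8}
0: hit
8: hit
0: hit
5: miss, evict 7, frames {8,0,5}
8: hit
0: hit
8: hit
1: miss, evict 5, frames {0,8,1}
7: miss, evict 0, frames {8,1,7}
Page faults: 6.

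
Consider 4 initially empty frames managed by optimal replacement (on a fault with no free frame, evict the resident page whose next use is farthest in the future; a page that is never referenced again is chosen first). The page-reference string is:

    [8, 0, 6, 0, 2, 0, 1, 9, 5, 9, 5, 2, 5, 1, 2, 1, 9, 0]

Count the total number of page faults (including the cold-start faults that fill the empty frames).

8

8 -> miss, frames [8]
0 -> miss, frames [8, 0]
6 -> miss, frames [8, 0, 6]
0 -> hit
2 -> miss, frames [8, 0, 6, 2]
0 -> hit
1 -> miss, evict 6, frames [8, 0, 2, 1]
9 -> miss, evict 8, frames [0, 2, 1, 9]
5 -> miss, evict 0, frames [2, 1, 9, 5]
9 -> hit
5 -> hit
2 -> hit
5 -> hit
1 -> hit
2 -> hit
1 -> hit
9 -> hit
0 -> miss, evict 5, frames [2, 1, 9, 0]
Page faults: 8.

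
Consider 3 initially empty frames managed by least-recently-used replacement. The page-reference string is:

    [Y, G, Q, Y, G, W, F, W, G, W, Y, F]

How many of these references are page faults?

Y: miss, frames [Y]
G: miss, frames [Y, G]
Q: miss, frames [Y, G, Q]
Y: hit
G: hit
W: miss, evict Q, frames [Y, G, W]
F: miss, evict Y, frames [G, W, F]
W: hit
G: hit
W: hit
Y: miss, evict F, frames [G, W, Y]
F: miss, evict G, frames [W, Y, F]
Page faults: 7.

7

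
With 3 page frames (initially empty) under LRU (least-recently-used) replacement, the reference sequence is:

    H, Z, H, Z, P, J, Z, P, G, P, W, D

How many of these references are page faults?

7

H -> fault, frames [H]
Z -> fault, frames [H, Z]
H -> hit
Z -> hit
P -> fault, frames [H, Z, P]
J -> fault, evict H, frames [Z, P, J]
Z -> hit
P -> hit
G -> fault, evict J, frames [Z, P, G]
P -> hit
W -> fault, evict Z, frames [G, P, W]
D -> fault, evict G, frames [P, W, D]
Page faults: 7.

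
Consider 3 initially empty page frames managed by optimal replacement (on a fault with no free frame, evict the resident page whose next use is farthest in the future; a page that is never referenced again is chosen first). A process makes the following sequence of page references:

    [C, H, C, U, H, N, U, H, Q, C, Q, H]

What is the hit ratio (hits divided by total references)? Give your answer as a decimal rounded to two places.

0.50

C -> fault, frames [C]
H -> fault, frames [C, H]
C -> hit
U -> fault, frames [C, H, U]
H -> hit
N -> fault, evict C, frames [H, U, N]
U -> hit
H -> hit
Q -> fault, evict N, frames [H, U, Q]
C -> fault, evict U, frames [H, Q, C]
Q -> hit
H -> hit
Hits: 6 of 12 references → 6/12 = 0.5000.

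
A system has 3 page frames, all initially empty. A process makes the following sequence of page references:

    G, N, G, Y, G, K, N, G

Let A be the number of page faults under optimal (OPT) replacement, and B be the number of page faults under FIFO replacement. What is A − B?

Under OPT: F F . F . F . . → 4 faults.
Under FIFO: F F . F . F . F → 5 faults.
A − B = 4 − 5 = -1.

-1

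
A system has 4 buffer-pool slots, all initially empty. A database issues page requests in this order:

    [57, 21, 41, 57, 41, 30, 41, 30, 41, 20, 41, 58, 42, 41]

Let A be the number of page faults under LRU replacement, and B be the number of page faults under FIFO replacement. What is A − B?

Under LRU: F F F . . F . . . F . F F . → 7 faults.
Under FIFO: F F F . . F . . . F . F F F → 8 faults.
A − B = 7 − 8 = -1.

-1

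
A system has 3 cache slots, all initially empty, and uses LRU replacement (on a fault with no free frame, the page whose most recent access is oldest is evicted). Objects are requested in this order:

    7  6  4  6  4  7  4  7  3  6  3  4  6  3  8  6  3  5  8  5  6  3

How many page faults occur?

7 -> miss, frames {7}
6 -> miss, frames {7,6}
4 -> miss, frames {7,6,4}
6 -> hit
4 -> hit
7 -> hit
4 -> hit
7 -> hit
3 -> miss, evict 6, frames {4,7,3}
6 -> miss, evict 4, frames {7,3,6}
3 -> hit
4 -> miss, evict 7, frames {6,3,4}
6 -> hit
3 -> hit
8 -> miss, evict 4, frames {6,3,8}
6 -> hit
3 -> hit
5 -> miss, evict 8, frames {6,3,5}
8 -> miss, evict 6, frames {3,5,8}
5 -> hit
6 -> miss, evict 3, frames {8,5,6}
3 -> miss, evict 8, frames {5,6,3}
Page faults: 11.

11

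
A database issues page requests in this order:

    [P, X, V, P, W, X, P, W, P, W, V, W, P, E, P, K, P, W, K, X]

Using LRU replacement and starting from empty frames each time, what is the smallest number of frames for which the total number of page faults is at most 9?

f=1: 20 faults
f=2: 15 faults
f=3: 10 faults
f=4: 7 faults
f=5: 7 faults
f=6: 6 faults
Smallest f with faults ≤ 9 is 4.

4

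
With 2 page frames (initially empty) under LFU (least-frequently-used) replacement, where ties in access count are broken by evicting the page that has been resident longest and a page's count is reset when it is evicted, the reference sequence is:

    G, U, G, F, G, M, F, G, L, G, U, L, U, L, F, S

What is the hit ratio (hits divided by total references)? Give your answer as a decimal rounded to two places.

G → miss, frames {G}
U → miss, frames {G,U}
G → hit
F → miss, evict U, frames {G,F}
G → hit
M → miss, evict F, frames {G,M}
F → miss, evict M, frames {G,F}
G → hit
L → miss, evict F, frames {G,L}
G → hit
U → miss, evict L, frames {G,U}
L → miss, evict U, frames {G,L}
U → miss, evict L, frames {G,U}
L → miss, evict U, frames {G,L}
F → miss, evict L, frames {G,F}
S → miss, evict F, frames {G,S}
Hits: 4 of 16 references → 4/16 = 0.2500.

0.25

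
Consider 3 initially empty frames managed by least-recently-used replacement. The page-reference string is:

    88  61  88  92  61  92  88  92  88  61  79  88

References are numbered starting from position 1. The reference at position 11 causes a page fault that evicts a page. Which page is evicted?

pos 1: 88 -> miss, frames [88]
pos 2: 61 -> miss, frames [88, 61]
pos 3: 88 -> hit
pos 4: 92 -> miss, frames [61, 88, 92]
pos 5: 61 -> hit
pos 6: 92 -> hit
pos 7: 88 -> hit
pos 8: 92 -> hit
pos 9: 88 -> hit
pos 10: 61 -> hit
pos 11: 79 -> miss, evict 92, frames [88, 61, 79]
At position 11, page 92 is evicted.

92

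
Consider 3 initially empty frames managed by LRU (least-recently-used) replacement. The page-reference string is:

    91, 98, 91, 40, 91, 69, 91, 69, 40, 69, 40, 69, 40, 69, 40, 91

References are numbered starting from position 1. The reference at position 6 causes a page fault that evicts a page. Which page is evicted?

98

pos 1: 91 -> fault, frames {91}
pos 2: 98 -> fault, frames {91,98}
pos 3: 91 -> hit
pos 4: 40 -> fault, frames {98,91,40}
pos 5: 91 -> hit
pos 6: 69 -> fault, evict 98, frames {40,91,69}
At position 6, page 98 is evicted.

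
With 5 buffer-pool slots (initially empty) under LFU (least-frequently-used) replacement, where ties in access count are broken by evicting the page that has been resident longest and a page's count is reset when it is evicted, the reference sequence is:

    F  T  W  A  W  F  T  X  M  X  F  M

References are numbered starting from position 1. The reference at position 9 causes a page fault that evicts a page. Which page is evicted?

A

pos 1: F: fault, frames (F)
pos 2: T: fault, frames (F T)
pos 3: W: fault, frames (F T W)
pos 4: A: fault, frames (F T W A)
pos 5: W: hit
pos 6: F: hit
pos 7: T: hit
pos 8: X: fault, frames (F T W A X)
pos 9: M: fault, evict A, frames (F T W X M)
At position 9, page A is evicted.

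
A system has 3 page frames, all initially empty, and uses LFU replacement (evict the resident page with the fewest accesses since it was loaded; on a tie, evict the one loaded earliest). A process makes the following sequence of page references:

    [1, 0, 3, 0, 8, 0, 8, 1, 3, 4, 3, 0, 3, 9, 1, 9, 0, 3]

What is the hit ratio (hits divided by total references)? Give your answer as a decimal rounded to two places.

1 -> fault, frames {1}
0 -> fault, frames {1,0}
3 -> fault, frames {1,0,3}
0 -> hit
8 -> fault, evict 1, frames {0,3,8}
0 -> hit
8 -> hit
1 -> fault, evict 3, frames {0,8,1}
3 -> fault, evict 1, frames {0,8,3}
4 -> fault, evict 3, frames {0,8,4}
3 -> fault, evict 4, frames {0,8,3}
0 -> hit
3 -> hit
9 -> fault, evict 8, frames {0,3,9}
1 -> fault, evict 9, frames {0,3,1}
9 -> fault, evict 1, frames {0,3,9}
0 -> hit
3 -> hit
Hits: 7 of 18 references → 7/18 = 0.3889.

0.39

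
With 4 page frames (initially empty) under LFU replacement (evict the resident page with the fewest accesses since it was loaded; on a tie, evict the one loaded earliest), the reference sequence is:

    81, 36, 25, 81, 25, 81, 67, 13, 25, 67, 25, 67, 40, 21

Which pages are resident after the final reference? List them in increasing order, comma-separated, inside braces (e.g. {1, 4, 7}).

{21, 25, 67, 81}

81 -> miss, frames [81]
36 -> miss, frames [81, 36]
25 -> miss, frames [81, 36, 25]
81 -> hit
25 -> hit
81 -> hit
67 -> miss, frames [81, 36, 25, 67]
13 -> miss, evict 36, frames [81, 25, 67, 13]
25 -> hit
67 -> hit
25 -> hit
67 -> hit
40 -> miss, evict 13, frames [81, 25, 67, 40]
21 -> miss, evict 40, frames [81, 25, 67, 21]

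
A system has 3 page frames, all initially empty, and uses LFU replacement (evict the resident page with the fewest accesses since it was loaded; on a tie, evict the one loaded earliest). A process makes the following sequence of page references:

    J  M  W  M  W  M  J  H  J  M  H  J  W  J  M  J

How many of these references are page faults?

7

J -> miss, frames (J)
M -> miss, frames (J M)
W -> miss, frames (J M W)
M -> hit
W -> hit
M -> hit
J -> hit
H -> miss, evict J, frames (M W H)
J -> miss, evict H, frames (M W J)
M -> hit
H -> miss, evict J, frames (M W H)
J -> miss, evict H, frames (M W J)
W -> hit
J -> hit
M -> hit
J -> hit
Page faults: 7.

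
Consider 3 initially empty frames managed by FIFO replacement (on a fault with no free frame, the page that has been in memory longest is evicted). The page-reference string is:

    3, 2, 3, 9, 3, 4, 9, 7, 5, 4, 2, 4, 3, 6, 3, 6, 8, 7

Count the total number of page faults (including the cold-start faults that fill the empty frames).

12

3 → miss, frames {3}
2 → miss, frames {3,2}
3 → hit
9 → miss, frames {3,2,9}
3 → hit
4 → miss, evict 3, frames {2,9,4}
9 → hit
7 → miss, evict 2, frames {9,4,7}
5 → miss, evict 9, frames {4,7,5}
4 → hit
2 → miss, evict 4, frames {7,5,2}
4 → miss, evict 7, frames {5,2,4}
3 → miss, evict 5, frames {2,4,3}
6 → miss, evict 2, frames {4,3,6}
3 → hit
6 → hit
8 → miss, evict 4, frames {3,6,8}
7 → miss, evict 3, frames {6,8,7}
Page faults: 12.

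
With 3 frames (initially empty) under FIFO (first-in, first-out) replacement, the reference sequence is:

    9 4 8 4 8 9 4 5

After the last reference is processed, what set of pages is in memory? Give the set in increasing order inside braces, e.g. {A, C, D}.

{4, 5, 8}

9 → miss, frames {9}
4 → miss, frames {9,4}
8 → miss, frames {9,4,8}
4 → hit
8 → hit
9 → hit
4 → hit
5 → miss, evict 9, frames {4,8,5}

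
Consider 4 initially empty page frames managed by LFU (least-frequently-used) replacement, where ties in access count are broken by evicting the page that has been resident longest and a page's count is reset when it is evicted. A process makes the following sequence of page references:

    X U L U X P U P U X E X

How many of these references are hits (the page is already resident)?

7

X → fault, frames [X]
U → fault, frames [X, U]
L → fault, frames [X, U, L]
U → hit
X → hit
P → fault, frames [X, U, L, P]
U → hit
P → hit
U → hit
X → hit
E → fault, evict L, frames [X, U, P, E]
X → hit
Hits: 7.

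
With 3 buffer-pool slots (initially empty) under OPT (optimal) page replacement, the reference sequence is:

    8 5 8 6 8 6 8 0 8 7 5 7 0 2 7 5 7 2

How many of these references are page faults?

6

8 -> miss, frames (8)
5 -> miss, frames (8 5)
8 -> hit
6 -> miss, frames (8 5 6)
8 -> hit
6 -> hit
8 -> hit
0 -> miss, evict 6, frames (8 5 0)
8 -> hit
7 -> miss, evict 8, frames (5 0 7)
5 -> hit
7 -> hit
0 -> hit
2 -> miss, evict 0, frames (5 7 2)
7 -> hit
5 -> hit
7 -> hit
2 -> hit
Page faults: 6.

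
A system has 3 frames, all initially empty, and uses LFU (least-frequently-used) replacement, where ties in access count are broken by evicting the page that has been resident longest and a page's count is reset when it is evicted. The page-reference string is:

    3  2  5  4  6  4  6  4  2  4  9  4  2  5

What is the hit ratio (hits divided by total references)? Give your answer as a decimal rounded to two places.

3: miss, frames (3)
2: miss, frames (3 2)
5: miss, frames (3 2 5)
4: miss, evict 3, frames (2 5 4)
6: miss, evict 2, frames (5 4 6)
4: hit
6: hit
4: hit
2: miss, evict 5, frames (4 6 2)
4: hit
9: miss, evict 2, frames (4 6 9)
4: hit
2: miss, evict 9, frames (4 6 2)
5: miss, evict 2, frames (4 6 5)
Hits: 5 of 14 references → 5/14 = 0.3571.

0.36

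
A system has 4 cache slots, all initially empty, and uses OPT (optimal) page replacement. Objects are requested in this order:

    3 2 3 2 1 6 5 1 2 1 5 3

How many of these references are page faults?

3: miss, frames {3}
2: miss, frames {3,2}
3: hit
2: hit
1: miss, frames {3,2,1}
6: miss, frames {3,2,1,6}
5: miss, evict 6, frames {3,2,1,5}
1: hit
2: hit
1: hit
5: hit
3: hit
Page faults: 5.

5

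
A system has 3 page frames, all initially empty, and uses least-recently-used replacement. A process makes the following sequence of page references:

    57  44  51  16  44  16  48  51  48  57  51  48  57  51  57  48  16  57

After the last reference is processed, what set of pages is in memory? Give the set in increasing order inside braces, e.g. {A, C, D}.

{16, 48, 57}

57: fault, frames {57}
44: fault, frames {57,44}
51: fault, frames {57,44,51}
16: fault, evict 57, frames {44,51,16}
44: hit
16: hit
48: fault, evict 51, frames {44,16,48}
51: fault, evict 44, frames {16,48,51}
48: hit
57: fault, evict 16, frames {51,48,57}
51: hit
48: hit
57: hit
51: hit
57: hit
48: hit
16: fault, evict 51, frames {57,48,16}
57: hit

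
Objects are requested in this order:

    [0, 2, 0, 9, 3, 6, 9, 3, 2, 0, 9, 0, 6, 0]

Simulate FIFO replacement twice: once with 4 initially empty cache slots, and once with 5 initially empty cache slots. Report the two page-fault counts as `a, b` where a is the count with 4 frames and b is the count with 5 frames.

6, 5

4 frames: F F . F F F . . . F . . . . → 6 faults.
5 frames: F F . F F F . . . . . . . . → 5 faults.
5 < 6: adding a frame reduced faults, as is typical.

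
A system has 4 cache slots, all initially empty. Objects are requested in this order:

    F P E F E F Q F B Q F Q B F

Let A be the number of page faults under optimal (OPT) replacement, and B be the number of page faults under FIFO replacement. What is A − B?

-1

Under OPT: F F F . . . F . F . . . . . → 5 faults.
Under FIFO: F F F . . . F . F . F . . . → 6 faults.
A − B = 5 − 6 = -1.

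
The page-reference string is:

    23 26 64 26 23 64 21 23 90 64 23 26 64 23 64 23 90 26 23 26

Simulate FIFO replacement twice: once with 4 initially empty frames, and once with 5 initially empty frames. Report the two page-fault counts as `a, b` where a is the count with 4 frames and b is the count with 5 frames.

8, 5

4 frames: F F F . . . F . F . F F F . . . . . . . → 8 faults.
5 frames: F F F . . . F . F . . . . . . . . . . . → 5 faults.
5 < 8: adding a frame reduced faults, as is typical.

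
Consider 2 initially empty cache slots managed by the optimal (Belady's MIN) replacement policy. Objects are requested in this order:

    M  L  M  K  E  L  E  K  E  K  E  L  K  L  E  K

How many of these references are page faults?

M: fault, frames {M}
L: fault, frames {M,L}
M: hit
K: fault, evict M, frames {L,K}
E: fault, evict K, frames {L,E}
L: hit
E: hit
K: fault, evict L, frames {E,K}
E: hit
K: hit
E: hit
L: fault, evict E, frames {K,L}
K: hit
L: hit
E: fault, evict L, frames {K,E}
K: hit
Page faults: 7.

7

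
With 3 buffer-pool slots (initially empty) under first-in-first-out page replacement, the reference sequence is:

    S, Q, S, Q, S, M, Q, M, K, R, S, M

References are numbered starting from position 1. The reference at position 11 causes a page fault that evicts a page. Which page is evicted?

M

pos 1: S -> miss, frames (S)
pos 2: Q -> miss, frames (S Q)
pos 3: S -> hit
pos 4: Q -> hit
pos 5: S -> hit
pos 6: M -> miss, frames (S Q M)
pos 7: Q -> hit
pos 8: M -> hit
pos 9: K -> miss, evict S, frames (Q M K)
pos 10: R -> miss, evict Q, frames (M K R)
pos 11: S -> miss, evict M, frames (K R S)
At position 11, page M is evicted.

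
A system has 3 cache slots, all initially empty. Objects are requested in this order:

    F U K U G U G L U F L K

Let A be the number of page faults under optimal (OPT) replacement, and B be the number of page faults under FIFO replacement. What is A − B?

Under OPT: F F F . F . . F . . . F → 6 faults.
Under FIFO: F F F . F . . F F F . F → 8 faults.
A − B = 6 − 8 = -2.

-2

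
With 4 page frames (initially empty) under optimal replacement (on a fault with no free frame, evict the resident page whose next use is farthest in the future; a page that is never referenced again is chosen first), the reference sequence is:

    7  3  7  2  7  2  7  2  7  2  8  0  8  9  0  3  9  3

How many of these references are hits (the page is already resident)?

12

7: fault, frames [7]
3: fault, frames [7, 3]
7: hit
2: fault, frames [7, 3, 2]
7: hit
2: hit
7: hit
2: hit
7: hit
2: hit
8: fault, frames [7, 3, 2, 8]
0: fault, evict 2, frames [7, 3, 8, 0]
8: hit
9: fault, evict 8, frames [7, 3, 0, 9]
0: hit
3: hit
9: hit
3: hit
Hits: 12.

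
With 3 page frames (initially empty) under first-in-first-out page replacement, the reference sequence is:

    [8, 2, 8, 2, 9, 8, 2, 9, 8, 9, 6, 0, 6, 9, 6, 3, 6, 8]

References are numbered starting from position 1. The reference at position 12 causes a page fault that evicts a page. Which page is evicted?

pos 1: 8 → fault, frames [8]
pos 2: 2 → fault, frames [8, 2]
pos 3: 8 → hit
pos 4: 2 → hit
pos 5: 9 → fault, frames [8, 2, 9]
pos 6: 8 → hit
pos 7: 2 → hit
pos 8: 9 → hit
pos 9: 8 → hit
pos 10: 9 → hit
pos 11: 6 → fault, evict 8, frames [2, 9, 6]
pos 12: 0 → fault, evict 2, frames [9, 6, 0]
At position 12, page 2 is evicted.

2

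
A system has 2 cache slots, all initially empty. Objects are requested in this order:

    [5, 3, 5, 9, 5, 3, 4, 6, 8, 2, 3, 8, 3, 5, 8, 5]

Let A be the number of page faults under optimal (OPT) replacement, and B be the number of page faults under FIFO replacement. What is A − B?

-2

Under OPT: F F . F . F F F F F . F . F . . → 10 faults.
Under FIFO: F F . F F F F F F F F F . F . . → 12 faults.
A − B = 10 − 12 = -2.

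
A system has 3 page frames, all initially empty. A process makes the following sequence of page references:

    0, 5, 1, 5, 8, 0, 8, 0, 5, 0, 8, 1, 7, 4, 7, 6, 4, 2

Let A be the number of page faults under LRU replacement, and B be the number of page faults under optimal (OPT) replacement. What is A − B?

1

Under LRU: F F F . F F . . . . . F F F . F . F → 10 faults.
Under OPT: F F F . F . . . . . . F F F . F . F → 9 faults.
A − B = 10 − 9 = 1.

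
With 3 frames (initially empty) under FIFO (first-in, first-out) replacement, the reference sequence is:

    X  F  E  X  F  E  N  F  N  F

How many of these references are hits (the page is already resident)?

X → miss, frames [X]
F → miss, frames [X, F]
E → miss, frames [X, F, E]
X → hit
F → hit
E → hit
N → miss, evict X, frames [F, E, N]
F → hit
N → hit
F → hit
Hits: 6.

6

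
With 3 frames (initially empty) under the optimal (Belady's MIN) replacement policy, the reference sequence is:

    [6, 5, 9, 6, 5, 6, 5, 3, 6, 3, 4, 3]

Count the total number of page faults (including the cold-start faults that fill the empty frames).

5

6 → fault, frames {6}
5 → fault, frames {6,5}
9 → fault, frames {6,5,9}
6 → hit
5 → hit
6 → hit
5 → hit
3 → fault, evict 9, frames {6,5,3}
6 → hit
3 → hit
4 → fault, evict 5, frames {6,3,4}
3 → hit
Page faults: 5.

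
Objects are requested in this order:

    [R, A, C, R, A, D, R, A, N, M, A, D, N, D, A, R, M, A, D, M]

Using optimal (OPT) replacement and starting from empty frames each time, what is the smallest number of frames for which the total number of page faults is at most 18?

f=1: 20 faults
f=2: 14 faults
f=3: 9 faults
f=4: 7 faults
f=5: 6 faults
f=6: 6 faults
Smallest f with faults ≤ 18 is 2.

2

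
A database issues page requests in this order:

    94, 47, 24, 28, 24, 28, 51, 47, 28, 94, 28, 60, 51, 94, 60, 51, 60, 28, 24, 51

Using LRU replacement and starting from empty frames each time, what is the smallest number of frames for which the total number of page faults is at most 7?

5

f=1: 20 faults
f=2: 16 faults
f=3: 13 faults
f=4: 9 faults
f=5: 7 faults
f=6: 6 faults
Smallest f with faults ≤ 7 is 5.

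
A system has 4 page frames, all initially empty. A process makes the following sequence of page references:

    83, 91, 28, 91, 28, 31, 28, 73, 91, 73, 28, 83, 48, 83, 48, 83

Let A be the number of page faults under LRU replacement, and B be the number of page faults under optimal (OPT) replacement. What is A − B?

1

Under LRU: F F F . . F . F . . . F F . . . → 7 faults.
Under OPT: F F F . . F . F . . . . F . . . → 6 faults.
A − B = 7 − 6 = 1.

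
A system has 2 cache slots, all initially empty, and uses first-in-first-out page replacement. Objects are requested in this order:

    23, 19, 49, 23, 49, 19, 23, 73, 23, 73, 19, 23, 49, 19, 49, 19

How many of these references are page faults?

9

23 -> miss, frames [23]
19 -> miss, frames [23, 19]
49 -> miss, evict 23, frames [19, 49]
23 -> miss, evict 19, frames [49, 23]
49 -> hit
19 -> miss, evict 49, frames [23, 19]
23 -> hit
73 -> miss, evict 23, frames [19, 73]
23 -> miss, evict 19, frames [73, 23]
73 -> hit
19 -> miss, evict 73, frames [23, 19]
23 -> hit
49 -> miss, evict 23, frames [19, 49]
19 -> hit
49 -> hit
19 -> hit
Page faults: 9.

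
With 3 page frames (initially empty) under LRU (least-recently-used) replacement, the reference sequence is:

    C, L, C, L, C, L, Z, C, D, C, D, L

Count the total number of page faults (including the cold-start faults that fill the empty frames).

5

C -> fault, frames [C]
L -> fault, frames [C, L]
C -> hit
L -> hit
C -> hit
L -> hit
Z -> fault, frames [C, L, Z]
C -> hit
D -> fault, evict L, frames [Z, C, D]
C -> hit
D -> hit
L -> fault, evict Z, frames [C, D, L]
Page faults: 5.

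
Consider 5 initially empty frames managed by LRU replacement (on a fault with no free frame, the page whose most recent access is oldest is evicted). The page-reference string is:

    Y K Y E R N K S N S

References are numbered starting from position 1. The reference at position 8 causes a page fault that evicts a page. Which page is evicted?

Y

pos 1: Y: miss, frames [Y]
pos 2: K: miss, frames [Y, K]
pos 3: Y: hit
pos 4: E: miss, frames [K, Y, E]
pos 5: R: miss, frames [K, Y, E, R]
pos 6: N: miss, frames [K, Y, E, R, N]
pos 7: K: hit
pos 8: S: miss, evict Y, frames [E, R, N, K, S]
At position 8, page Y is evicted.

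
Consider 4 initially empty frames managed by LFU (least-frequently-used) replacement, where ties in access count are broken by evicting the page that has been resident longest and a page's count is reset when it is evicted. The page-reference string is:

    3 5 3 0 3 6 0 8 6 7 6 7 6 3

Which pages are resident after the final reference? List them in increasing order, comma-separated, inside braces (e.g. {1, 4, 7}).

3 → miss, frames [3]
5 → miss, frames [3, 5]
3 → hit
0 → miss, frames [3, 5, 0]
3 → hit
6 → miss, frames [3, 5, 0, 6]
0 → hit
8 → miss, evict 5, frames [3, 0, 6, 8]
6 → hit
7 → miss, evict 8, frames [3, 0, 6, 7]
6 → hit
7 → hit
6 → hit
3 → hit

{0, 3, 6, 7}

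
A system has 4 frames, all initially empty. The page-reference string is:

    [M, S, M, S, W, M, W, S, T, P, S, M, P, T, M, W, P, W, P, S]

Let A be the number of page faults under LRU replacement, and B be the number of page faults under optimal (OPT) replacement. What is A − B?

Under LRU: F F . . F . . . F F . F . . . F . . . F → 8 faults.
Under OPT: F F . . F . . . F F . . . . . F . . . . → 6 faults.
A − B = 8 − 6 = 2.

2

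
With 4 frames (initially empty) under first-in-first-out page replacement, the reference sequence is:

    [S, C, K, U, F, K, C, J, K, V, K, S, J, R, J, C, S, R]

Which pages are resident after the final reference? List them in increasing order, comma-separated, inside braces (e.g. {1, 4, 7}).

{C, J, R, S}

S: miss, frames [S]
C: miss, frames [S, C]
K: miss, frames [S, C, K]
U: miss, frames [S, C, K, U]
F: miss, evict S, frames [C, K, U, F]
K: hit
C: hit
J: miss, evict C, frames [K, U, F, J]
K: hit
V: miss, evict K, frames [U, F, J, V]
K: miss, evict U, frames [F, J, V, K]
S: miss, evict F, frames [J, V, K, S]
J: hit
R: miss, evict J, frames [V, K, S, R]
J: miss, evict V, frames [K, S, R, J]
C: miss, evict K, frames [S, R, J, C]
S: hit
R: hit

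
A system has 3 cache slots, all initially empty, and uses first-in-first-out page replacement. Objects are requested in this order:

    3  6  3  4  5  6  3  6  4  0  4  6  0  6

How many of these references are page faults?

3 -> fault, frames [3]
6 -> fault, frames [3, 6]
3 -> hit
4 -> fault, frames [3, 6, 4]
5 -> fault, evict 3, frames [6, 4, 5]
6 -> hit
3 -> fault, evict 6, frames [4, 5, 3]
6 -> fault, evict 4, frames [5, 3, 6]
4 -> fault, evict 5, frames [3, 6, 4]
0 -> fault, evict 3, frames [6, 4, 0]
4 -> hit
6 -> hit
0 -> hit
6 -> hit
Page faults: 8.

8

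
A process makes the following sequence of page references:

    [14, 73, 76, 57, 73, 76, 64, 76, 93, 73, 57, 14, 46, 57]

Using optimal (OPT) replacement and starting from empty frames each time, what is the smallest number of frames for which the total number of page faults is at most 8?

f=1: 14 faults
f=2: 11 faults
f=3: 9 faults
f=4: 8 faults
f=5: 7 faults
f=6: 7 faults
f=7: 7 faults
Smallest f with faults ≤ 8 is 4.

4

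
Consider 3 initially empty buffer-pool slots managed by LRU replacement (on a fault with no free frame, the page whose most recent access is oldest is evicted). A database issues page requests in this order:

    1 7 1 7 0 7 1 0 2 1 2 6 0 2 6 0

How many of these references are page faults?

1 -> miss, frames [1]
7 -> miss, frames [1, 7]
1 -> hit
7 -> hit
0 -> miss, frames [1, 7, 0]
7 -> hit
1 -> hit
0 -> hit
2 -> miss, evict 7, frames [1, 0, 2]
1 -> hit
2 -> hit
6 -> miss, evict 0, frames [1, 2, 6]
0 -> miss, evict 1, frames [2, 6, 0]
2 -> hit
6 -> hit
0 -> hit
Page faults: 6.

6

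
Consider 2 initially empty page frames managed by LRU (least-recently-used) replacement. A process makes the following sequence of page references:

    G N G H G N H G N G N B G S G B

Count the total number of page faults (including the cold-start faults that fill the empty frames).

11

G -> fault, frames (G)
N -> fault, frames (G N)
G -> hit
H -> fault, evict N, frames (G H)
G -> hit
N -> fault, evict H, frames (G N)
H -> fault, evict G, frames (N H)
G -> fault, evict N, frames (H G)
N -> fault, evict H, frames (G N)
G -> hit
N -> hit
B -> fault, evict G, frames (N B)
G -> fault, evict N, frames (B G)
S -> fault, evict B, frames (G S)
G -> hit
B -> fault, evict S, frames (G B)
Page faults: 11.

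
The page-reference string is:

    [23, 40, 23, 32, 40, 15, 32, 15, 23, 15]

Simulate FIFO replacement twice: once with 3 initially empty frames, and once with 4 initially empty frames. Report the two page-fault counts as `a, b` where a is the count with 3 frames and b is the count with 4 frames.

3 frames: F F . F . F . . F . → 5 faults.
4 frames: F F . F . F . . . . → 4 faults.
4 < 5: adding a frame reduced faults, as is typical.

5, 4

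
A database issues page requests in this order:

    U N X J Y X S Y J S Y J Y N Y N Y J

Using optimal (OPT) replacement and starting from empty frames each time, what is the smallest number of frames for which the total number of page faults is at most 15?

f=1: 18 faults
f=2: 10 faults
f=3: 7 faults
f=4: 6 faults
f=5: 6 faults
f=6: 6 faults
Smallest f with faults ≤ 15 is 2.

2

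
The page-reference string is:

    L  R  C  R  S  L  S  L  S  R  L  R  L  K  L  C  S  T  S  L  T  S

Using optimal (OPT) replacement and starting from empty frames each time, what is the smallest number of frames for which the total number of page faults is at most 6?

4

f=1: 22 faults
f=2: 12 faults
f=3: 7 faults
f=4: 6 faults
f=5: 6 faults
f=6: 6 faults
Smallest f with faults ≤ 6 is 4.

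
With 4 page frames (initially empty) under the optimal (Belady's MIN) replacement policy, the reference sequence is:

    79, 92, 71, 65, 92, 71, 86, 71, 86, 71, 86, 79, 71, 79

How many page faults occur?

79 → fault, frames (79)
92 → fault, frames (79 92)
71 → fault, frames (79 92 71)
65 → fault, frames (79 92 71 65)
92 → hit
71 → hit
86 → fault, evict 65, frames (79 92 71 86)
71 → hit
86 → hit
71 → hit
86 → hit
79 → hit
71 → hit
79 → hit
Page faults: 5.

5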